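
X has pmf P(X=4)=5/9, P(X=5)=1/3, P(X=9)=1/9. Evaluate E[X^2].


E[X^2] = sum(x^2 * P(x))
= 16*5/9 + 25*1/3 + 81*1/9
= 236/9

236/9


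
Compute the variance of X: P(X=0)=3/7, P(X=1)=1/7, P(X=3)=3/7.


E[X] = 10/7, E[X^2] = 4
Var(X) = E[X^2] - (E[X])^2 = 4 - (10/7)^2 = 96/49

96/49


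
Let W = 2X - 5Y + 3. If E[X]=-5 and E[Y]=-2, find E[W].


E[2X - 5Y + 3] = 2*E[X] - 5*E[Y] + 3
= (2)*(-5) + (-5)*(-2) + (3)
= -10 + 10 + 3 = 3

3


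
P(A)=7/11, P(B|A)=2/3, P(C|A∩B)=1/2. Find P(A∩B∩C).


P(A∩B∩C) = P(A) * P(B|A) * P(C|A∩B)
= 7/11 * 2/3 * 1/2
= 14/33 * 1/2 = 7/33

7/33


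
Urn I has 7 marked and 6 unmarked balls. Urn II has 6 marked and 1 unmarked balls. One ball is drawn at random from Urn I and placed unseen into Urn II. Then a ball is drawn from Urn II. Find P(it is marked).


P(transfer marked) = 7/13; P(transfer unmarked) = 6/13
If marked transferred: Urn II has 7 marked of 8, so P(marked|marked moved) = 7/8
If unmarked transferred: Urn II has 6 marked of 8, so P(marked|unmarked moved) = 3/4
By total probability: P(marked) = 7/13*7/8 + 6/13*3/4 = 85/104

85/104


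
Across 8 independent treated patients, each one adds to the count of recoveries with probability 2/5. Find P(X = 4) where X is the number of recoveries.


P(X=4) = C(8,4) * p^4 * (1-p)^4
= 70 * 16/625 * 81/625
= 18144/78125

18144/78125


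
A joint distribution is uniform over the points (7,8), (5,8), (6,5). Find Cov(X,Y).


E[X]=6, E[Y]=7, E[XY]=42
Cov(X,Y) = E[XY] - E[X]E[Y] = 42 - 6*7 = 0

0


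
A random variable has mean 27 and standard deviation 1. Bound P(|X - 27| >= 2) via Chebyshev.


k = 2/1 = 2
Chebyshev: P(|X-mu| >= k*sigma) <= 1/k^2 = 1/2^2 = 1/4

1/4


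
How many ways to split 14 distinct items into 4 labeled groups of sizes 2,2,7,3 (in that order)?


14! = 87178291200
Denominator: 2!=2 * 2!=2 * 7!=5040 * 3!=6
Coefficient = 87178291200 / 120960 = 720720

720720


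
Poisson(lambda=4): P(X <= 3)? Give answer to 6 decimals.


P(X<=3) = e^(-4)*4^0/0! + e^(-4)*4^1/1! + e^(-4)*4^2/2! + e^(-4)*4^3/3!
≈ 0.0183156389 + 0.0732625556 + 0.1465251111 + 0.1953668148
= 0.4334701204
≈ 0.433470

0.433470


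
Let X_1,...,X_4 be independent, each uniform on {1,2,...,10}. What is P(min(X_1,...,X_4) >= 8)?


P(min >= 8) = P(all X_i >= 8) = (P(X_1 >= 8))^4
= (3/10)^4 = 81/10000

81/10000


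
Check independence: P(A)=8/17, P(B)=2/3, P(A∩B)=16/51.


P(A)*P(B) = 8/17*2/3 = 16/51
P(A∩B) = 16/51, which equals P(A)P(B), so independent

Yes, A and B are independent


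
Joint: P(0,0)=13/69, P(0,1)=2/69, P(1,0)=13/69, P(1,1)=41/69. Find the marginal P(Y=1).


P(Y=1) = P(0,1)+P(1,1) = 2/69 + 41/69 = 43/69

43/69


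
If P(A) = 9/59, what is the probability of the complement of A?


P(A') = 1 - P(A) = 1 - 9/59 = 50/59

50/59


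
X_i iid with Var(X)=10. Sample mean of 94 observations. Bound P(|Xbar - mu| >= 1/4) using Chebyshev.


Var(Xbar) = Var(X)/n = 10/94
Chebyshev: P(|Xbar-mu| >= 1/4) <= Var(Xbar)/(1/4)^2 = (5/47)/(1/16) = 80/47
Bound exceeds 1, so trivial bound: 1

1


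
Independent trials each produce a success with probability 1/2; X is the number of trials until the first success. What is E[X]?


For geometric (trials until first success), E[X] = 1/p = 1/(1/2) = 2

2


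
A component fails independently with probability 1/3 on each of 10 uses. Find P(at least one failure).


P(at least one) = 1 - P(none)
P(none) = (1 - 1/3)^10 = (2/3)^10 = 1024/59049
P(at least one) = 1 - 1024/59049 = 58025/59049

58025/59049


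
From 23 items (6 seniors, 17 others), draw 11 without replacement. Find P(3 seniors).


P(X=3) = C(6,3)*C(17,8) / C(23,11)
= 20*24310 / 1352078
= 486200/1352078 = 1100/3059

1100/3059


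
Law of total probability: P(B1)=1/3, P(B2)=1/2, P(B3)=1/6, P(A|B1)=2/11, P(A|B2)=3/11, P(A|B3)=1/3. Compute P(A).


P(A) = P(A|B1)P(B1) + P(A|B2)P(B2) + P(A|B3)P(B3)
= 2/11*1/3 + 3/11*1/2 + 1/3*1/6
= 2/33 + 3/22 + 1/18 = 25/99

25/99


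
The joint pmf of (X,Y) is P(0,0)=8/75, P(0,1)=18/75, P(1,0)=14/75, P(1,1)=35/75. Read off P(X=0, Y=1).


Read from table: P(X=0, Y=1) = 18/75 = 6/25

6/25


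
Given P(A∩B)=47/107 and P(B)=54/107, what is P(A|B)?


P(A|B) = P(A∩B)/P(B) = (47/107)/(54/107) = 47/54

47/54


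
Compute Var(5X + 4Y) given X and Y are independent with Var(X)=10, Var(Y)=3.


Independence => Cov(X,Y)=0
Var(5X + 4Y) = 5^2*Var(X) + 4^2*Var(Y)
= 25*10 + 16*3 = 298

298


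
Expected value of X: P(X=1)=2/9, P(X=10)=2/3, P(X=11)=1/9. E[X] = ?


E[X] = sum(x * P(x))
= 1*2/9 + 10*2/3 + 11*1/9
= 73/9

73/9


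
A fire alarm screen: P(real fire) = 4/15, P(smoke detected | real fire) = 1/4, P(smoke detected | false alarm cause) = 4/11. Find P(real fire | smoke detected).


P(A) = P(A|B)P(B) + P(A|B')P(B') = 1/4*4/15 + 4/11*11/15 = 1/3
P(B|A) = P(A|B)P(B)/P(A) = (1/15)/(1/3) = 1/5

1/5


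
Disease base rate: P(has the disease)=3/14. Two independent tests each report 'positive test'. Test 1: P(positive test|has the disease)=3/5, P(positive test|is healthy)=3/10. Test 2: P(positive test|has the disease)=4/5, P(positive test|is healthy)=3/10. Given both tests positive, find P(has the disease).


After test 1: P(+) = 3/5*3/14 + 3/10*11/14 = 51/140
P(B|+) = (9/70)/(51/140) = 6/17
After test 2 (use post1 as new prior): P(+) = 4/5*6/17 + 3/10*11/17 = 81/170
P(B|+,+) = (24/85)/(81/170) = 16/27

16/27


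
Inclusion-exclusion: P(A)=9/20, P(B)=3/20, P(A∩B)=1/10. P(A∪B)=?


P(A∪B) = P(A) + P(B) - P(A∩B)
= 9/20 + 3/20 - 1/10 = 1/2

1/2


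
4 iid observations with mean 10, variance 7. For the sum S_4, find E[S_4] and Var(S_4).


E[S_n] = n*mu = 4*10 = 40
Var(S_n) = n*sigma^2 = 4*7 = 28

E[S_4]=40, Var(S_4)=28


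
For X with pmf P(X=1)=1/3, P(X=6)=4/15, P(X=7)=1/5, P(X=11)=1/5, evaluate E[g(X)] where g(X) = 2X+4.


E[2X+4] = sum(g(x)*P(x))
= 6*1/3 + 16*4/15 + 18*1/5 + 26*1/5
= 226/15

226/15


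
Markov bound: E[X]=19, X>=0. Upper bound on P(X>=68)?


Markov: P(X >= a) <= E[X]/a
P(X >= 68) <= 19/68

19/68


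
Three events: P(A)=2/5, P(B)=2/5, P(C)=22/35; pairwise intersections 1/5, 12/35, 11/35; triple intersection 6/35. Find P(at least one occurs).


P(A∪B∪C) = P(A)+P(B)+P(C) - P(AB)-P(AC)-P(BC) + P(ABC)
= 2/5+2/5+22/35 - 1/5-12/35-11/35 + 6/35
= 26/35

26/35


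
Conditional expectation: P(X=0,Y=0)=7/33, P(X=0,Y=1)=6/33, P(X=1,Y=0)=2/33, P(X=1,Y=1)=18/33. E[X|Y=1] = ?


P(Y=1) = 24/33
E[X|Y=1] = (0*6 + 1*18)/24 = 18/24 = 3/4

3/4


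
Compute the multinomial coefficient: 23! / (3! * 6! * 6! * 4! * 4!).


23! = 25852016738884976640000
Denominator: 3!=6 * 6!=720 * 6!=720 * 4!=24 * 4!=24
Coefficient = 25852016738884976640000 / 1791590400 = 14429646831600

14429646831600


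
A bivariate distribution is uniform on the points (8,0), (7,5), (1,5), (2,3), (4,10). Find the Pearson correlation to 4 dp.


Cov(X,Y) = -3.0400, Var(X) = 7.4400, Var(Y) = 10.6400
rho = Cov/(sqrt(VarX)*sqrt(VarY)) = -0.3417

-0.3417


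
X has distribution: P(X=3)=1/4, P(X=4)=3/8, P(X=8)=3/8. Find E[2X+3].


E[2X+3] = sum(g(x)*P(x))
= 9*1/4 + 11*3/8 + 19*3/8
= 27/2

27/2


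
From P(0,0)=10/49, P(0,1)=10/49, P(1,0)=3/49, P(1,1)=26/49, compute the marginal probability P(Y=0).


P(Y=0) = P(0,0)+P(1,0) = 10/49 + 3/49 = 13/49

13/49


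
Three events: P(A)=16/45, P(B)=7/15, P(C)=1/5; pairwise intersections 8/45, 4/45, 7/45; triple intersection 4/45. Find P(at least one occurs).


P(A∪B∪C) = P(A)+P(B)+P(C) - P(AB)-P(AC)-P(BC) + P(ABC)
= 16/45+7/15+1/5 - 8/45-4/45-7/45 + 4/45
= 31/45

31/45


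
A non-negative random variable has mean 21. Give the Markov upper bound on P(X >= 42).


Markov: P(X >= a) <= E[X]/a
P(X >= 42) <= 21/42 = 1/2

1/2


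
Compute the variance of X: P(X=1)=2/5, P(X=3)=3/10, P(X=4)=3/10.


E[X] = 5/2, E[X^2] = 79/10
Var(X) = E[X^2] - (E[X])^2 = 79/10 - (5/2)^2 = 33/20

33/20


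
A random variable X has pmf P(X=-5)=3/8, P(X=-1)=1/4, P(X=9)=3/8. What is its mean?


E[X] = sum(x * P(x))
= -5*3/8 - 1*1/4 + 9*3/8
= 5/4

5/4


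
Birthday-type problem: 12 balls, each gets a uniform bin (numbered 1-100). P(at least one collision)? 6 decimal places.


P(all different) = prod((100-i)/100 for i=0..11) = 0.503153
P(at least one match) = 1 - 0.503153 = 0.496847

0.496847


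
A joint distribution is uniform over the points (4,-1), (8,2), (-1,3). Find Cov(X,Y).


E[X]=11/3, E[Y]=4/3, E[XY]=3
Cov(X,Y) = E[XY] - E[X]E[Y] = 3 - 11/3*4/3 = -17/9

-17/9


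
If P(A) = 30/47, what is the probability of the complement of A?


P(A') = 1 - P(A) = 1 - 30/47 = 17/47

17/47


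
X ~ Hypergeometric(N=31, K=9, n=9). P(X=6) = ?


P(X=6) = C(9,6)*C(22,3) / C(31,9)
= 84*1540 / 20160075
= 129360/20160075 = 8624/1344005

8624/1344005


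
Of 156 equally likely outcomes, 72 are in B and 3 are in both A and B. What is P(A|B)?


P(A|B) = P(A∩B)/P(B) = (3/156)/(72/156) = 3/72 = 1/24

1/24


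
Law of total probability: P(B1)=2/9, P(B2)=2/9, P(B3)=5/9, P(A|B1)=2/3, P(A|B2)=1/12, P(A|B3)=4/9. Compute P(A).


P(A) = P(A|B1)P(B1) + P(A|B2)P(B2) + P(A|B3)P(B3)
= 2/3*2/9 + 1/12*2/9 + 4/9*5/9
= 4/27 + 1/54 + 20/81 = 67/162

67/162


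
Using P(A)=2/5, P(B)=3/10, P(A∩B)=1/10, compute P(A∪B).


P(A∪B) = P(A) + P(B) - P(A∩B)
= 2/5 + 3/10 - 1/10 = 3/5

3/5


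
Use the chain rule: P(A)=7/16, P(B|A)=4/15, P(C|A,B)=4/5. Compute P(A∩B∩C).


P(A∩B∩C) = P(A) * P(B|A) * P(C|A∩B)
= 7/16 * 4/15 * 4/5
= 7/60 * 4/5 = 7/75

7/75


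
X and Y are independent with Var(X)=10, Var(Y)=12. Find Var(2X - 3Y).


Independence => Cov(X,Y)=0
Var(2X - 3Y) = 2^2*Var(X) + (-3)^2*Var(Y)
= 4*10 + 9*12 = 148

148


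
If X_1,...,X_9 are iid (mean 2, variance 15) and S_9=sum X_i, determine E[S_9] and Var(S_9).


E[S_n] = n*mu = 9*2 = 18
Var(S_n) = n*sigma^2 = 9*15 = 135

E[S_9]=18, Var(S_9)=135


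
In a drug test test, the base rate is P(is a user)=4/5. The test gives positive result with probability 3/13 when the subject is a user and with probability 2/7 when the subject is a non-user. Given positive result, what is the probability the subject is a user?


P(A) = P(A|B)P(B) + P(A|B')P(B') = 3/13*4/5 + 2/7*1/5 = 22/91
P(B|A) = P(A|B)P(B)/P(A) = (12/65)/(22/91) = 42/55

42/55


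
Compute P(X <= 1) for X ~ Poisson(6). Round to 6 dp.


P(X<=1) = e^(-6)*6^0/0! + e^(-6)*6^1/1!
≈ 0.0024787522 + 0.0148725131
= 0.0173512653
≈ 0.017351

0.017351


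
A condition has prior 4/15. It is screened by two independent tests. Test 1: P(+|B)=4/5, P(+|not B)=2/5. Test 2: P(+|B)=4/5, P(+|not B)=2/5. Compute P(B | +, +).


After test 1: P(+) = 4/5*4/15 + 2/5*11/15 = 38/75
P(B|+) = (16/75)/(38/75) = 8/19
After test 2 (use post1 as new prior): P(+) = 4/5*8/19 + 2/5*11/19 = 54/95
P(B|+,+) = (32/95)/(54/95) = 16/27

16/27


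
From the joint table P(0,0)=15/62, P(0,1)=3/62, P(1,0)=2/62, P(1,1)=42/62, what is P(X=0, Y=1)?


Read from table: P(X=0, Y=1) = 3/62

3/62


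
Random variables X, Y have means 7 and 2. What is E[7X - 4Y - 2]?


E[7X - 4Y - 2] = 7*E[X] - 4*E[Y] - 2
= (7)*(7) + (-4)*(2) + (-2)
= 49 - 8 - 2 = 39

39


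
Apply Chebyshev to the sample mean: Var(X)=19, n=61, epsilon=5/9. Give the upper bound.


Var(Xbar) = Var(X)/n = 19/61
Chebyshev: P(|Xbar-mu| >= 5/9) <= Var(Xbar)/(5/9)^2 = (19/61)/(25/81) = 1539/1525
Bound exceeds 1, so trivial bound: 1

1


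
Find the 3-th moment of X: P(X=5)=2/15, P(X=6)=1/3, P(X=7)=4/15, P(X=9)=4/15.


E[X^3] = sum(x^3 * P(x))
= 125*2/15 + 216*1/3 + 343*4/15 + 729*4/15
= 5618/15

5618/15


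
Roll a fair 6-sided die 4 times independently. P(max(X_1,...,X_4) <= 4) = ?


P(max <= 4) = P(all X_i <= 4) = (P(X_1 <= 4))^4
= (4/6)^4 = (2/3)^4 = 16/81

16/81


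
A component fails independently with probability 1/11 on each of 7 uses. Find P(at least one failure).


P(at least one) = 1 - P(none)
P(none) = (1 - 1/11)^7 = (10/11)^7 = 10000000/19487171
P(at least one) = 1 - 10000000/19487171 = 9487171/19487171

9487171/19487171


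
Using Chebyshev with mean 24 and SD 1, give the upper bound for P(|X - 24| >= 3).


k = 3/1 = 3
Chebyshev: P(|X-mu| >= k*sigma) <= 1/k^2 = 1/3^2 = 1/9

1/9


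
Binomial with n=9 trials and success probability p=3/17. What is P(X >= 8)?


P(X>=8) = P(X=8) + P(X=9)
= 826686/118587876497 + 19683/118587876497
= 846369/118587876497

846369/118587876497


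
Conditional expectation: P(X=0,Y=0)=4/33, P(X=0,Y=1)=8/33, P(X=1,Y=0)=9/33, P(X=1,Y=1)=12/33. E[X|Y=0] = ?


P(Y=0) = 13/33
E[X|Y=0] = (0*4 + 1*9)/13 = 9/13

9/13


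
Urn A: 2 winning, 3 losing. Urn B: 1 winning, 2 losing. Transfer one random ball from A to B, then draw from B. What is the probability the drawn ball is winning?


P(transfer winning) = 2/5; P(transfer losing) = 3/5
If winning transferred: Urn II has 2 winning of 4, so P(winning|winning moved) = 1/2
If losing transferred: Urn II has 1 winning of 4, so P(winning|losing moved) = 1/4
By total probability: P(winning) = 2/5*1/2 + 3/5*1/4 = 7/20

7/20


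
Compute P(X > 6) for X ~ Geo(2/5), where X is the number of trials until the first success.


P(X > 6) = P(first 6 trials all fail) = (1-p)^6 = (3/5)^6 = 729/15625

729/15625


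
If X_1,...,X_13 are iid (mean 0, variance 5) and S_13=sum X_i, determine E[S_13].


E[S_n] = n*E[X_1] = 13*0 = 0

0


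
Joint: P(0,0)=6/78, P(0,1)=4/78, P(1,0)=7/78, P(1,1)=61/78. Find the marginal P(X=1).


P(X=1) = P(1,0)+P(1,1) = 7/78 + 61/78 = 68/78 = 34/39

34/39


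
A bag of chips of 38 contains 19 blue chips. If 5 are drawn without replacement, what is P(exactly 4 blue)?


P(X=4) = C(19,4)*C(19,1) / C(38,5)
= 3876*19 / 501942
= 73644/501942 = 38/259

38/259


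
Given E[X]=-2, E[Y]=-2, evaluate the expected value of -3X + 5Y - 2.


E[-3X + 5Y - 2] = -3*E[X] + 5*E[Y] - 2
= (-3)*(-2) + (5)*(-2) + (-2)
= 6 - 10 - 2 = -6

-6


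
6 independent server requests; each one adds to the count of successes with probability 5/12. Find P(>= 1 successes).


P(at least one) = 1 - P(none)
P(none) = (1 - 5/12)^6 = (7/12)^6 = 117649/2985984
P(at least one) = 1 - 117649/2985984 = 2868335/2985984

2868335/2985984


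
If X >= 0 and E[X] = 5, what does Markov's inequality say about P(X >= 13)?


Markov: P(X >= a) <= E[X]/a
P(X >= 13) <= 5/13

5/13


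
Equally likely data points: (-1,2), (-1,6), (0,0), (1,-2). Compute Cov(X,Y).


E[X]=-1/4, E[Y]=3/2, E[XY]=-5/2
Cov(X,Y) = E[XY] - E[X]E[Y] = -5/2 + 1/4*3/2 = -17/8

-17/8


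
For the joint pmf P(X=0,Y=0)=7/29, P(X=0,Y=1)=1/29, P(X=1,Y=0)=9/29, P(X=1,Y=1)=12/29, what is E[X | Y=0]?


P(Y=0) = 16/29
E[X|Y=0] = (0*7 + 1*9)/16 = 9/16

9/16


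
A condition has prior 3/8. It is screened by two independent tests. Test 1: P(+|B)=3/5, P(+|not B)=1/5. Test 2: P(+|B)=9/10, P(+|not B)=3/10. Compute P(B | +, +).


After test 1: P(+) = 3/5*3/8 + 1/5*5/8 = 7/20
P(B|+) = (9/40)/(7/20) = 9/14
After test 2 (use post1 as new prior): P(+) = 9/10*9/14 + 3/10*5/14 = 24/35
P(B|+,+) = (81/140)/(24/35) = 27/32

27/32


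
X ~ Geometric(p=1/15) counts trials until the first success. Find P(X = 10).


P(X=10) = (1-p)^9 * p = (14/15)^9 * 1/15
= 20661046784/38443359375 * 1/15 = 20661046784/576650390625

20661046784/576650390625


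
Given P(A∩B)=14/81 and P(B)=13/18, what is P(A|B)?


P(A|B) = P(A∩B)/P(B) = (28/162)/(117/162) = 28/117

28/117


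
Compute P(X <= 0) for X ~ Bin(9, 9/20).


P(X<=0) = P(X=0)
= 2357947691/512000000000
= 2357947691/512000000000

2357947691/512000000000


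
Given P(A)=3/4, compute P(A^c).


P(A') = 1 - P(A) = 1 - 3/4 = 1/4

1/4


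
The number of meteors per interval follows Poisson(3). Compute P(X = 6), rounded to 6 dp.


P(X=6) = e^(-3) * 3^6 / 6!
≈ 0.04978706837 * 729 / 720
≈ 0.050409

0.050409


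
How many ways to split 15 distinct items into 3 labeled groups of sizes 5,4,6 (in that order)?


15! = 1307674368000
Denominator: 5!=120 * 4!=24 * 6!=720
Coefficient = 1307674368000 / 2073600 = 630630

630630


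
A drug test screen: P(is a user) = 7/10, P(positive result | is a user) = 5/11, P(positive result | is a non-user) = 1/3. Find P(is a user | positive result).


P(A) = P(A|B)P(B) + P(A|B')P(B') = 5/11*7/10 + 1/3*3/10 = 23/55
P(B|A) = P(A|B)P(B)/P(A) = (7/22)/(23/55) = 35/46

35/46


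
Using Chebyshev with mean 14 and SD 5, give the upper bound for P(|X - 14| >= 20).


k = 20/5 = 4
Chebyshev: P(|X-mu| >= k*sigma) <= 1/k^2 = 1/4^2 = 1/16

1/16


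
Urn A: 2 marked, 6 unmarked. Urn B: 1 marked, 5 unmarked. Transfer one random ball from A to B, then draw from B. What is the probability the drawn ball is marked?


P(transfer marked) = 2/8 = 1/4; P(transfer unmarked) = 3/4
If marked transferred: Urn II has 2 marked of 7, so P(marked|marked moved) = 2/7
If unmarked transferred: Urn II has 1 marked of 7, so P(marked|unmarked moved) = 1/7
By total probability: P(marked) = 1/4*2/7 + 3/4*1/7 = 5/28

5/28


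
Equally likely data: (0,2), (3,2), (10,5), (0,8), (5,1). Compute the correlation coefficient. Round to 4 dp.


Cov(X,Y) = -0.7600, Var(X) = 13.8400, Var(Y) = 6.6400
rho = Cov/(sqrt(VarX)*sqrt(VarY)) = -0.0793

-0.0793


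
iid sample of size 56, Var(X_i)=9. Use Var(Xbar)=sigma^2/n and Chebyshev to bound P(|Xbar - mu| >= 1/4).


Var(Xbar) = Var(X)/n = 9/56
Chebyshev: P(|Xbar-mu| >= 1/4) <= Var(Xbar)/(1/4)^2 = (9/56)/(1/16) = 18/7
Bound exceeds 1, so trivial bound: 1

1


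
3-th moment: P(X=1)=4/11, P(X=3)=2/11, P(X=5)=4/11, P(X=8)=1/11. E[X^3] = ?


E[X^3] = sum(x^3 * P(x))
= 1*4/11 + 27*2/11 + 125*4/11 + 512*1/11
= 1070/11

1070/11


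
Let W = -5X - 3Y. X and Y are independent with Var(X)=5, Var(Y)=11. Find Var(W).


Independence => Cov(X,Y)=0
Var(-5X - 3Y) = (-5)^2*Var(X) + (-3)^2*Var(Y)
= 25*5 + 9*11 = 224

224


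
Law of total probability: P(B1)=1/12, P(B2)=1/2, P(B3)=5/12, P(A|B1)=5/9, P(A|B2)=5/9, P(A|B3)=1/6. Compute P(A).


P(A) = P(A|B1)P(B1) + P(A|B2)P(B2) + P(A|B3)P(B3)
= 5/9*1/12 + 5/9*1/2 + 1/6*5/12
= 5/108 + 5/18 + 5/72 = 85/216

85/216


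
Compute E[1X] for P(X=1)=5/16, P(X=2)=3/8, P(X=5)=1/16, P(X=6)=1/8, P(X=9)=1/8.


E[1X] = sum(g(x)*P(x))
= 1*5/16 + 2*3/8 + 5*1/16 + 6*1/8 + 9*1/8
= 13/4

13/4


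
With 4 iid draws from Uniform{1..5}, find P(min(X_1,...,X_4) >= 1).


P(min >= 1) = P(all X_i >= 1) = (P(X_1 >= 1))^4
= (5/5)^4 = 1^4 = 1

1


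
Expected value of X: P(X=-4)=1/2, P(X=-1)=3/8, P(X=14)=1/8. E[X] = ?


E[X] = sum(x * P(x))
= -4*1/2 - 1*3/8 + 14*1/8
= -5/8

-5/8


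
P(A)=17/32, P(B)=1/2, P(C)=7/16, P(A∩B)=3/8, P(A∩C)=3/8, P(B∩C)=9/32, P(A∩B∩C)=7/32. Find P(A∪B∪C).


P(A∪B∪C) = P(A)+P(B)+P(C) - P(AB)-P(AC)-P(BC) + P(ABC)
= 17/32+1/2+7/16 - 3/8-3/8-9/32 + 7/32
= 21/32

21/32


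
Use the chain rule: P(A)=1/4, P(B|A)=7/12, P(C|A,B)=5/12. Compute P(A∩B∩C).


P(A∩B∩C) = P(A) * P(B|A) * P(C|A∩B)
= 1/4 * 7/12 * 5/12
= 7/48 * 5/12 = 35/576

35/576


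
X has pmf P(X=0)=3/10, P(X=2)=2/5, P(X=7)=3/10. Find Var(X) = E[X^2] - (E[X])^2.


E[X] = 29/10, E[X^2] = 163/10
Var(X) = E[X^2] - (E[X])^2 = 163/10 - (29/10)^2 = 789/100

789/100


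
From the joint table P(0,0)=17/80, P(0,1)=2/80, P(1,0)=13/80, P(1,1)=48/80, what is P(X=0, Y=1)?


Read from table: P(X=0, Y=1) = 2/80 = 1/40

1/40


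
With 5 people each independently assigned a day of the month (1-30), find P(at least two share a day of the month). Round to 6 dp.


P(all different) = prod((30-i)/30 for i=0..4) = 0.703733
P(at least one match) = 1 - 0.703733 = 0.296267

0.296267


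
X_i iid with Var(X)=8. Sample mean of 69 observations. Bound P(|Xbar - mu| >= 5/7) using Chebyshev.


Var(Xbar) = Var(X)/n = 8/69
Chebyshev: P(|Xbar-mu| >= 5/7) <= Var(Xbar)/(5/7)^2 = (8/69)/(25/49) = 392/1725

392/1725


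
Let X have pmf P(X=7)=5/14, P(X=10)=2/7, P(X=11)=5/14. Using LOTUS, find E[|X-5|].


E[|X-5|] = sum(g(x)*P(x))
= 2*5/14 + 5*2/7 + 6*5/14
= 30/7

30/7


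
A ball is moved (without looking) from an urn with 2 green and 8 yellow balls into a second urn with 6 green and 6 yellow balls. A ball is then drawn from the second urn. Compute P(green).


P(transfer green) = 2/10 = 1/5; P(transfer yellow) = 4/5
If green transferred: Urn II has 7 green of 13, so P(green|green moved) = 7/13
If yellow transferred: Urn II has 6 green of 13, so P(green|yellow moved) = 6/13
By total probability: P(green) = 1/5*7/13 + 4/5*6/13 = 31/65

31/65


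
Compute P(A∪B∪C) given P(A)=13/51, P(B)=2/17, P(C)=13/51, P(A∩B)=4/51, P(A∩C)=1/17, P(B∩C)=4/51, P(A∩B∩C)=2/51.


P(A∪B∪C) = P(A)+P(B)+P(C) - P(AB)-P(AC)-P(BC) + P(ABC)
= 13/51+2/17+13/51 - 4/51-1/17-4/51 + 2/51
= 23/51

23/51


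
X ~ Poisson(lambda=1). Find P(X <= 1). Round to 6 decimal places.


P(X<=1) = e^(-1)*1^0/0! + e^(-1)*1^1/1!
≈ 0.3678794412 + 0.3678794412
= 0.7357588824
≈ 0.735759

0.735759


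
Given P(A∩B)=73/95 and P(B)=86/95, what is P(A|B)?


P(A|B) = P(A∩B)/P(B) = (73/95)/(86/95) = 73/86

73/86


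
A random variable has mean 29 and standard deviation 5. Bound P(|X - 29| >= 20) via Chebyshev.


k = 20/5 = 4
Chebyshev: P(|X-mu| >= k*sigma) <= 1/k^2 = 1/4^2 = 1/16

1/16


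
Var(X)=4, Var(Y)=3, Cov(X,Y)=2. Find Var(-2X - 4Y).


Var(-2X - 4Y) = (-2)^2*Var(X) + (-4)^2*Var(Y) + 2*(-2)*(-4)*Cov(X,Y)
= 4*4 + 16*3 + 16*2
= 16 + 48 + 32 = 96

96


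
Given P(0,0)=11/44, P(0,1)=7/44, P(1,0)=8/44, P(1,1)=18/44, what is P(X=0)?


P(X=0) = P(0,0)+P(0,1) = 11/44 + 7/44 = 18/44 = 9/22

9/22


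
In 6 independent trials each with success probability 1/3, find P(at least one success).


P(at least one) = 1 - P(none)
P(none) = (1 - 1/3)^6 = (2/3)^6 = 64/729
P(at least one) = 1 - 64/729 = 665/729

665/729


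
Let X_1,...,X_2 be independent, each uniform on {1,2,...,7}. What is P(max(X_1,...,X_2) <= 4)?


P(max <= 4) = P(all X_i <= 4) = (P(X_1 <= 4))^2
= (4/7)^2 = 16/49

16/49


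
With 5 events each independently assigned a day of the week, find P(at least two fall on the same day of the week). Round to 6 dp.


P(all different) = prod((7-i)/7 for i=0..4) = 0.149938
P(at least one match) = 1 - 0.149938 = 0.850062

0.850062


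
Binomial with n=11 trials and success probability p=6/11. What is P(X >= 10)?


P(X>=10) = P(X=10) + P(X=11)
= 302330880/25937424601 + 362797056/285311670611
= 3688436736/285311670611

3688436736/285311670611


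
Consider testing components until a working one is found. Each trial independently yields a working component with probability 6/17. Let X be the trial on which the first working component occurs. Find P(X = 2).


P(X=2) = (1-p)^1 * p = (11/17)^1 * 6/17
= 11/17 * 6/17 = 66/289

66/289


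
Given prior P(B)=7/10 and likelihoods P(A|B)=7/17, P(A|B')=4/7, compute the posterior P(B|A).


P(A) = P(A|B)P(B) + P(A|B')P(B') = 7/17*7/10 + 4/7*3/10 = 547/1190
P(B|A) = P(A|B)P(B)/P(A) = (49/170)/(547/1190) = 343/547

343/547


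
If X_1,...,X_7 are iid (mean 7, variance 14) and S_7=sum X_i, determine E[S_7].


E[S_n] = n*E[X_1] = 7*7 = 49

49


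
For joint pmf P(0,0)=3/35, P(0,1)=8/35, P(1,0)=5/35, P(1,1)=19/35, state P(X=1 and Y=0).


Read from table: P(X=1, Y=0) = 5/35 = 1/7

1/7


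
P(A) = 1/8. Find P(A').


P(A') = 1 - P(A) = 1 - 1/8 = 7/8

7/8


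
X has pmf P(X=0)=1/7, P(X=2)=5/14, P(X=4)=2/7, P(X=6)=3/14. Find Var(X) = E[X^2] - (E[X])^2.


E[X] = 22/7, E[X^2] = 96/7
Var(X) = E[X^2] - (E[X])^2 = 96/7 - (22/7)^2 = 188/49

188/49


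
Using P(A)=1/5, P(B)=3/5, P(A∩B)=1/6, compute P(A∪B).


P(A∪B) = P(A) + P(B) - P(A∩B)
= 1/5 + 3/5 - 1/6 = 19/30

19/30


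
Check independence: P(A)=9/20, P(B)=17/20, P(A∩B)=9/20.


P(A)*P(B) = 9/20*17/20 = 153/400
P(A∩B) = 9/20 != 153/400, so not independent

No, A and B are not independent


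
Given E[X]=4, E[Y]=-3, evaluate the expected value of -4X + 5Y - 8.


E[-4X + 5Y - 8] = -4*E[X] + 5*E[Y] - 8
= (-4)*(4) + (5)*(-3) + (-8)
= -16 - 15 - 8 = -39

-39


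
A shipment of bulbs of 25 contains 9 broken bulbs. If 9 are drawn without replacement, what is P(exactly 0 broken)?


P(X=0) = C(9,0)*C(16,9) / C(25,9)
= 1*11440 / 2042975
= 11440/2042975 = 208/37145

208/37145


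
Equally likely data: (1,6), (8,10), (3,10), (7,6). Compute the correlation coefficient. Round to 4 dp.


Cov(X,Y) = 1.5000, Var(X) = 8.1875, Var(Y) = 4.0000
rho = Cov/(sqrt(VarX)*sqrt(VarY)) = 0.2621

0.2621


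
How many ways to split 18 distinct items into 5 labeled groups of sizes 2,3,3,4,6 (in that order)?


18! = 6402373705728000
Denominator: 2!=2 * 3!=6 * 3!=6 * 4!=24 * 6!=720
Coefficient = 6402373705728000 / 1244160 = 5145940800

5145940800


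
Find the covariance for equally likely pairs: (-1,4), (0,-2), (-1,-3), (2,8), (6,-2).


E[X]=6/5, E[Y]=1, E[XY]=3/5
Cov(X,Y) = E[XY] - E[X]E[Y] = 3/5 - 6/5*1 = -3/5

-3/5


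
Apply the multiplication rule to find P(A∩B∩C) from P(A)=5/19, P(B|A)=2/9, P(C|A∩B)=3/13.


P(A∩B∩C) = P(A) * P(B|A) * P(C|A∩B)
= 5/19 * 2/9 * 3/13
= 10/171 * 3/13 = 10/741

10/741


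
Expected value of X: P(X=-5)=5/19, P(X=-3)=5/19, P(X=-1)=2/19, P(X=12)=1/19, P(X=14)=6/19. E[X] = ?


E[X] = sum(x * P(x))
= -5*5/19 - 3*5/19 - 1*2/19 + 12*1/19 + 14*6/19
= 54/19

54/19


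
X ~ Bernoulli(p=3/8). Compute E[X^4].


For Bernoulli: X in {0,1}
E[X^4] = 0^4*(1-3/8) + 1^4*3/8 = 3/8

3/8


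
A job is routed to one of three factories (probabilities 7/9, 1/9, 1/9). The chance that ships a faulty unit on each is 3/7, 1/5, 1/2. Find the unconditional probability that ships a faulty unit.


P(A) = P(A|B1)P(B1) + P(A|B2)P(B2) + P(A|B3)P(B3)
= 3/7*7/9 + 1/5*1/9 + 1/2*1/9
= 1/3 + 1/45 + 1/18 = 37/90

37/90


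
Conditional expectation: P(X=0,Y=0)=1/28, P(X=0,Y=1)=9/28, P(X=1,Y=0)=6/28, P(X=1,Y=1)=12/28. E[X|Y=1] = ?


P(Y=1) = 21/28
E[X|Y=1] = (0*9 + 1*12)/21 = 12/21 = 4/7

4/7


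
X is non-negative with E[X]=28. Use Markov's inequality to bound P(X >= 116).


Markov: P(X >= a) <= E[X]/a
P(X >= 116) <= 28/116 = 7/29

7/29


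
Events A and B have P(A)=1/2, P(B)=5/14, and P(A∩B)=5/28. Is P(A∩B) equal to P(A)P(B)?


P(A)*P(B) = 1/2*5/14 = 5/28
P(A∩B) = 5/28, which equals P(A)P(B), so independent

Yes, A and B are independent


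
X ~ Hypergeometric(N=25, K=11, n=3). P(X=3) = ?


P(X=3) = C(11,3)*C(14,0) / C(25,3)
= 165*1 / 2300
= 165/2300 = 33/460

33/460


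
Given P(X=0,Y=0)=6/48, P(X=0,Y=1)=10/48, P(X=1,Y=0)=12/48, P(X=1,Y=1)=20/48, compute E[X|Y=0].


P(Y=0) = 18/48
E[X|Y=0] = (0*6 + 1*12)/18 = 12/18 = 2/3

2/3


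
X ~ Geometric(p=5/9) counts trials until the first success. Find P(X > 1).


P(X > 1) = P(first 1 trials all fail) = (1-p)^1 = (4/9)^1 = 4/9

4/9


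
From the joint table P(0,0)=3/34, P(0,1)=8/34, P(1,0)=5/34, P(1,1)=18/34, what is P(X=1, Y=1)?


Read from table: P(X=1, Y=1) = 18/34 = 9/17

9/17


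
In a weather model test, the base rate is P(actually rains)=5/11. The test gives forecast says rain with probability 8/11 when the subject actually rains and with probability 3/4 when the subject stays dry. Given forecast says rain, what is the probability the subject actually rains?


P(A) = P(A|B)P(B) + P(A|B')P(B') = 8/11*5/11 + 3/4*6/11 = 179/242
P(B|A) = P(A|B)P(B)/P(A) = (40/121)/(179/242) = 80/179

80/179


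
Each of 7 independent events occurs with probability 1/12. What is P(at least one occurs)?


P(at least one) = 1 - P(none)
P(none) = (1 - 1/12)^7 = (11/12)^7 = 19487171/35831808
P(at least one) = 1 - 19487171/35831808 = 16344637/35831808

16344637/35831808


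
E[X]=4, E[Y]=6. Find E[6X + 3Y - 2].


E[6X + 3Y - 2] = 6*E[X] + 3*E[Y] - 2
= (6)*(4) + (3)*(6) + (-2)
= 24 + 18 - 2 = 40

40


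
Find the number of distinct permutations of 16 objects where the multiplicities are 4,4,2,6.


16! = 20922789888000
Denominator: 4!=24 * 4!=24 * 2!=2 * 6!=720
Coefficient = 20922789888000 / 829440 = 25225200

25225200


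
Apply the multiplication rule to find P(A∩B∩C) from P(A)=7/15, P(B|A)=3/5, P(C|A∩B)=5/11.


P(A∩B∩C) = P(A) * P(B|A) * P(C|A∩B)
= 7/15 * 3/5 * 5/11
= 7/25 * 5/11 = 7/55

7/55


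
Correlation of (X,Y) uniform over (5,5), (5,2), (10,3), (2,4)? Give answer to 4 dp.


Cov(X,Y) = -1.0000, Var(X) = 8.2500, Var(Y) = 1.2500
rho = Cov/(sqrt(VarX)*sqrt(VarY)) = -0.3114

-0.3114


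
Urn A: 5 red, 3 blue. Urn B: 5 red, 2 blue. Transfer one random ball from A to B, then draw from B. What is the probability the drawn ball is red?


P(transfer red) = 5/8; P(transfer blue) = 3/8
If red transferred: Urn II has 6 red of 8, so P(red|red moved) = 3/4
If blue transferred: Urn II has 5 red of 8, so P(red|blue moved) = 5/8
By total probability: P(red) = 5/8*3/4 + 3/8*5/8 = 45/64

45/64


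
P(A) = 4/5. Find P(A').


P(A') = 1 - P(A) = 1 - 4/5 = 1/5

1/5


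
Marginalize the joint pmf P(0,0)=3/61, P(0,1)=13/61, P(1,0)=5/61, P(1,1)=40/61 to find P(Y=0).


P(Y=0) = P(0,0)+P(1,0) = 3/61 + 5/61 = 8/61

8/61


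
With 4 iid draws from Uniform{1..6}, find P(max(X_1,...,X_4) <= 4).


P(max <= 4) = P(all X_i <= 4) = (P(X_1 <= 4))^4
= (4/6)^4 = (2/3)^4 = 16/81

16/81


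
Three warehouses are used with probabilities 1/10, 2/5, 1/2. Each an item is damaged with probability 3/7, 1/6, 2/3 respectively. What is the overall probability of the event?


P(A) = P(A|B1)P(B1) + P(A|B2)P(B2) + P(A|B3)P(B3)
= 3/7*1/10 + 1/6*2/5 + 2/3*1/2
= 3/70 + 1/15 + 1/3 = 31/70

31/70


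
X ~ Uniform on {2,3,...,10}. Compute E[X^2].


E[X^2] = (1/9) * sum(x^2 for x=2..10)
= 384/9 = 128/3

128/3


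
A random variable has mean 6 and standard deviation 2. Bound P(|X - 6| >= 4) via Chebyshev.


k = 4/2 = 2
Chebyshev: P(|X-mu| >= k*sigma) <= 1/k^2 = 1/2^2 = 1/4

1/4


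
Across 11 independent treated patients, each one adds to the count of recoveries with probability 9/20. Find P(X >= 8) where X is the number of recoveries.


P(X>=8) = P(X=8) + P(X=9) + P(X=10) + P(X=11)
= 1890741126483/40960000000000 + 515656670859/40960000000000 + 421900912521/204800000000000 + 31381059609/204800000000000
= 312131773971/5120000000000

312131773971/5120000000000


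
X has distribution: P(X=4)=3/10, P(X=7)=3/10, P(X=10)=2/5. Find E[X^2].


E[X^2] = sum(g(x)*P(x))
= 16*3/10 + 49*3/10 + 100*2/5
= 119/2

119/2


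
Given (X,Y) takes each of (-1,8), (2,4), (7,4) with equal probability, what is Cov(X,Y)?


E[X]=8/3, E[Y]=16/3, E[XY]=28/3
Cov(X,Y) = E[XY] - E[X]E[Y] = 28/3 - 8/3*16/3 = -44/9

-44/9


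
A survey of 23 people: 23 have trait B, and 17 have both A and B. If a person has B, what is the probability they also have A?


P(A|B) = P(A∩B)/P(B) = (17/23)/(23/23) = 17/23

17/23


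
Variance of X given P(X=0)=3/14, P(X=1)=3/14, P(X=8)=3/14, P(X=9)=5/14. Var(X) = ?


E[X] = 36/7, E[X^2] = 300/7
Var(X) = E[X^2] - (E[X])^2 = 300/7 - (36/7)^2 = 804/49

804/49


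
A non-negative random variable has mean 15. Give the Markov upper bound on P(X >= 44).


Markov: P(X >= a) <= E[X]/a
P(X >= 44) <= 15/44

15/44


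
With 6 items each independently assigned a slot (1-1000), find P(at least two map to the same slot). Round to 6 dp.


P(all different) = prod((1000-i)/1000 for i=0..5) = 0.985085
P(at least one match) = 1 - 0.985085 = 0.014915

0.014915


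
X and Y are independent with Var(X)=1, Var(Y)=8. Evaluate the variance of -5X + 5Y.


Independence => Cov(X,Y)=0
Var(-5X + 5Y) = (-5)^2*Var(X) + 5^2*Var(Y)
= 25*1 + 25*8 = 225

225


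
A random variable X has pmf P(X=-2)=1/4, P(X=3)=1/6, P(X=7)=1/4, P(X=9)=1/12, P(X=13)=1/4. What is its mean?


E[X] = sum(x * P(x))
= -2*1/4 + 3*1/6 + 7*1/4 + 9*1/12 + 13*1/4
= 23/4

23/4


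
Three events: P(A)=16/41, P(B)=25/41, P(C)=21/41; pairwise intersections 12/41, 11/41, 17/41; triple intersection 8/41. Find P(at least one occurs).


P(A∪B∪C) = P(A)+P(B)+P(C) - P(AB)-P(AC)-P(BC) + P(ABC)
= 16/41+25/41+21/41 - 12/41-11/41-17/41 + 8/41
= 30/41

30/41


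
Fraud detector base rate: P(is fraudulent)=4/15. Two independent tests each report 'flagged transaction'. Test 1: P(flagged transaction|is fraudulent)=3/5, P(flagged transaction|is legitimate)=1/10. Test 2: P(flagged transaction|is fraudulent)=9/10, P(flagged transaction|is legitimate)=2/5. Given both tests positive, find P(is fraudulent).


After test 1: P(+) = 3/5*4/15 + 1/10*11/15 = 7/30
P(B|+) = (4/25)/(7/30) = 24/35
After test 2 (use post1 as new prior): P(+) = 9/10*24/35 + 2/5*11/35 = 26/35
P(B|+,+) = (108/175)/(26/35) = 54/65

54/65


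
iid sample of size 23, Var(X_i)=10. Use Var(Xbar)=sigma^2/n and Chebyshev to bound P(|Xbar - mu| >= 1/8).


Var(Xbar) = Var(X)/n = 10/23
Chebyshev: P(|Xbar-mu| >= 1/8) <= Var(Xbar)/(1/8)^2 = (10/23)/(1/64) = 640/23
Bound exceeds 1, so trivial bound: 1

1


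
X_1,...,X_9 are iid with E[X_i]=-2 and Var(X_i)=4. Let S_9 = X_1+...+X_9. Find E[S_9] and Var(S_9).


E[S_n] = n*mu = 9*-2 = -18
Var(S_n) = n*sigma^2 = 9*4 = 36

E[S_9]=-18, Var(S_9)=36


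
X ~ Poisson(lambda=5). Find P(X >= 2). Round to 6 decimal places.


P(X>=2) = 1 - P(X<=1) = 1 - (e^(-5)*5^0/0! + e^(-5)*5^1/1!)
≈ 1 - (0.0067379470 + 0.0336897350)
= 1 - 0.0404276820 = 0.9595723180
≈ 0.959572

0.959572


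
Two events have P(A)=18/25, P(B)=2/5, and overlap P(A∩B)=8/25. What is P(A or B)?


P(A∪B) = P(A) + P(B) - P(A∩B)
= 18/25 + 2/5 - 8/25 = 4/5

4/5


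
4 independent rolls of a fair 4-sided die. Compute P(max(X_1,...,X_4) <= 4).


P(max <= 4) = P(all X_i <= 4) = (P(X_1 <= 4))^4
= (4/4)^4 = 1^4 = 1

1


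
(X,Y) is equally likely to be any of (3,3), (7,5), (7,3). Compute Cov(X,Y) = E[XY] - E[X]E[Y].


E[X]=17/3, E[Y]=11/3, E[XY]=65/3
Cov(X,Y) = E[XY] - E[X]E[Y] = 65/3 - 17/3*11/3 = 8/9

8/9


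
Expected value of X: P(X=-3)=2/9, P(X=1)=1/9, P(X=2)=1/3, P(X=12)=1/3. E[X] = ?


E[X] = sum(x * P(x))
= -3*2/9 + 1*1/9 + 2*1/3 + 12*1/3
= 37/9

37/9


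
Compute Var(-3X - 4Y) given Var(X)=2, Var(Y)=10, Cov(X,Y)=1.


Var(-3X - 4Y) = (-3)^2*Var(X) + (-4)^2*Var(Y) + 2*(-3)*(-4)*Cov(X,Y)
= 9*2 + 16*10 + 24*1
= 18 + 160 + 24 = 202

202


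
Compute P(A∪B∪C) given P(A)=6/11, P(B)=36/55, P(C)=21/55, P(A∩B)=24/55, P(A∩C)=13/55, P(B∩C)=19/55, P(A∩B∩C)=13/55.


P(A∪B∪C) = P(A)+P(B)+P(C) - P(AB)-P(AC)-P(BC) + P(ABC)
= 6/11+36/55+21/55 - 24/55-13/55-19/55 + 13/55
= 4/5

4/5


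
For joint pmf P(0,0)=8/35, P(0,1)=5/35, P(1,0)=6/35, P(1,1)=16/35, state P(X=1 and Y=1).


Read from table: P(X=1, Y=1) = 16/35

16/35


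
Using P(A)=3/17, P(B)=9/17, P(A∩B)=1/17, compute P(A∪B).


P(A∪B) = P(A) + P(B) - P(A∩B)
= 3/17 + 9/17 - 1/17 = 11/17

11/17


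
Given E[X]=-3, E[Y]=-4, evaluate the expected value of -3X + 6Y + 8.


E[-3X + 6Y + 8] = -3*E[X] + 6*E[Y] + 8
= (-3)*(-3) + (6)*(-4) + (8)
= 9 - 24 + 8 = -7

-7


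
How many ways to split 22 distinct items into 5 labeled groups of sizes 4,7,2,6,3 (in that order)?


22! = 1124000727777607680000
Denominator: 4!=24 * 7!=5040 * 2!=2 * 6!=720 * 3!=6
Coefficient = 1124000727777607680000 / 1045094400 = 1075501627200

1075501627200


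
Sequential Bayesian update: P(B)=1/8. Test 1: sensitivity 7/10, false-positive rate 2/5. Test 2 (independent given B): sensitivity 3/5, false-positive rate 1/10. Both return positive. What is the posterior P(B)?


After test 1: P(+) = 7/10*1/8 + 2/5*7/8 = 7/16
P(B|+) = (7/80)/(7/16) = 1/5
After test 2 (use post1 as new prior): P(+) = 3/5*1/5 + 1/10*4/5 = 1/5
P(B|+,+) = (3/25)/(1/5) = 3/5

3/5


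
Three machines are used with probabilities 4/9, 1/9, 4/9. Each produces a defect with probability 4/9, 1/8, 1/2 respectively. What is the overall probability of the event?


P(A) = P(A|B1)P(B1) + P(A|B2)P(B2) + P(A|B3)P(B3)
= 4/9*4/9 + 1/8*1/9 + 1/2*4/9
= 16/81 + 1/72 + 2/9 = 281/648

281/648


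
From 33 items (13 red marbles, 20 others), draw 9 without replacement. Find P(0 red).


P(X=0) = C(13,0)*C(20,9) / C(33,9)
= 1*167960 / 38567100
= 167960/38567100 = 646/148335

646/148335


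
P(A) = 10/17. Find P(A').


P(A') = 1 - P(A) = 1 - 10/17 = 7/17

7/17


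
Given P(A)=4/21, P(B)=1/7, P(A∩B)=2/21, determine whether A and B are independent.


P(A)*P(B) = 4/21*1/7 = 4/147
P(A∩B) = 2/21 != 4/147, so not independent

No, A and B are not independent


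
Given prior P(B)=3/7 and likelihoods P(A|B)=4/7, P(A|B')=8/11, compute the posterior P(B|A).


P(A) = P(A|B)P(B) + P(A|B')P(B') = 4/7*3/7 + 8/11*4/7 = 356/539
P(B|A) = P(A|B)P(B)/P(A) = (12/49)/(356/539) = 33/89

33/89


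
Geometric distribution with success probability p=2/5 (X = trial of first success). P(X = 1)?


P(X=1) = (1-p)^0 * p = (3/5)^0 * 2/5
= 1 * 2/5 = 2/5

2/5


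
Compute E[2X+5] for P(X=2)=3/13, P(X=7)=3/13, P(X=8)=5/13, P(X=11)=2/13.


E[2X+5] = sum(g(x)*P(x))
= 9*3/13 + 19*3/13 + 21*5/13 + 27*2/13
= 243/13

243/13


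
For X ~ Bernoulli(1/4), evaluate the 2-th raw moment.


For Bernoulli: X in {0,1}
E[X^2] = 0^2*(1-1/4) + 1^2*1/4 = 1/4

1/4


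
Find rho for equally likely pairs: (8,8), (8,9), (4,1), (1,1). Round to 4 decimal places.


Cov(X,Y) = 10.3125, Var(X) = 8.6875, Var(Y) = 14.1875
rho = Cov/(sqrt(VarX)*sqrt(VarY)) = 0.9289

0.9289


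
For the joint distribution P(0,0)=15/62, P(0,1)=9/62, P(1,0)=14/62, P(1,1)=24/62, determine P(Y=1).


P(Y=1) = P(0,1)+P(1,1) = 9/62 + 24/62 = 33/62

33/62


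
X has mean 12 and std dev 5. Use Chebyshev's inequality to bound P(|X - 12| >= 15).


k = 15/5 = 3
Chebyshev: P(|X-mu| >= k*sigma) <= 1/k^2 = 1/3^2 = 1/9

1/9


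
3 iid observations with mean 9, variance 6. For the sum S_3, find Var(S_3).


By independence, Var(S_n) = n*Var(X_1) = 3*6 = 18

18


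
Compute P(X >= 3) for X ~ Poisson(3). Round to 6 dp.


P(X>=3) = 1 - P(X<=2) = 1 - (e^(-3)*3^0/0! + e^(-3)*3^1/1! + e^(-3)*3^2/2!)
≈ 1 - (0.0497870684 + 0.1493612051 + 0.2240418077)
= 1 - 0.4231900812 = 0.5768099188
≈ 0.576810

0.576810


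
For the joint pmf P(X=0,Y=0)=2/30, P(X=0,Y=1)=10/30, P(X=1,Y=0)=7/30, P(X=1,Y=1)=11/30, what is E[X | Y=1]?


P(Y=1) = 21/30
E[X|Y=1] = (0*10 + 1*11)/21 = 11/21

11/21


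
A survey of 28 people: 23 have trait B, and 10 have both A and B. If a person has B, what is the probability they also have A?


P(A|B) = P(A∩B)/P(B) = (10/28)/(23/28) = 10/23

10/23


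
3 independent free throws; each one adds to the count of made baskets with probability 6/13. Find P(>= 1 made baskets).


P(at least one) = 1 - P(none)
P(none) = (1 - 6/13)^3 = (7/13)^3 = 343/2197
P(at least one) = 1 - 343/2197 = 1854/2197

1854/2197


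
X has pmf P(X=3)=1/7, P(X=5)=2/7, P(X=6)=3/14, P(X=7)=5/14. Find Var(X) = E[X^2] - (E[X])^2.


E[X] = 79/14, E[X^2] = 471/14
Var(X) = E[X^2] - (E[X])^2 = 471/14 - (79/14)^2 = 353/196

353/196


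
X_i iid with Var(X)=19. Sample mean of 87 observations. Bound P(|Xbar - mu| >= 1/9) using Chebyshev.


Var(Xbar) = Var(X)/n = 19/87
Chebyshev: P(|Xbar-mu| >= 1/9) <= Var(Xbar)/(1/9)^2 = (19/87)/(1/81) = 513/29
Bound exceeds 1, so trivial bound: 1

1


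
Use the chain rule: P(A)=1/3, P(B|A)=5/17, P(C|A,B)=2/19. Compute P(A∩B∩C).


P(A∩B∩C) = P(A) * P(B|A) * P(C|A∩B)
= 1/3 * 5/17 * 2/19
= 5/51 * 2/19 = 10/969

10/969


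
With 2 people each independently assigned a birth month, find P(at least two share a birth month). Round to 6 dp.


P(all different) = prod((12-i)/12 for i=0..1) = 0.916667
P(at least one match) = 1 - 0.916667 = 0.083333

0.083333


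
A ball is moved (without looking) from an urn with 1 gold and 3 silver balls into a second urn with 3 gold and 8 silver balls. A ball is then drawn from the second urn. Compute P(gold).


P(transfer gold) = 1/4; P(transfer silver) = 3/4
If gold transferred: Urn II has 4 gold of 12, so P(gold|gold moved) = 1/3
If silver transferred: Urn II has 3 gold of 12, so P(gold|silver moved) = 1/4
By total probability: P(gold) = 1/4*1/3 + 3/4*1/4 = 13/48

13/48
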